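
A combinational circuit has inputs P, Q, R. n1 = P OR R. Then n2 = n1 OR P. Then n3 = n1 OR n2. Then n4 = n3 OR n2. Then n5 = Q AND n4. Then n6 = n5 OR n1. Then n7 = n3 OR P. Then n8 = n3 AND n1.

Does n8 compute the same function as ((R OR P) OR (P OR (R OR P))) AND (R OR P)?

Yes

n1 = P OR R
n2 = n1 OR P = (P OR R) OR P
n3 = n1 OR n2 = (P OR R) OR ((P OR R) OR P)
n8 = n3 AND n1 = ((P OR R) OR ((P OR R) OR P)) AND (P OR R)
At P=0, Q=0, R=0: circuit gives 0, formula gives 0.
At P=0, Q=0, R=1: circuit gives 1, formula gives 1.
Agrees on all 8 inputs.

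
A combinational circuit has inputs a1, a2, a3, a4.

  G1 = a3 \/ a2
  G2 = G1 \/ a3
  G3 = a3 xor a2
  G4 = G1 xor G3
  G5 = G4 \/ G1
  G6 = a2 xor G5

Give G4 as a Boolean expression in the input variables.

(a3 \/ a2) xor (a3 xor a2)

G1 = a3 \/ a2
G3 = a3 xor a2
G4 = G1 xor G3 = (a3 \/ a2) xor (a3 xor a2)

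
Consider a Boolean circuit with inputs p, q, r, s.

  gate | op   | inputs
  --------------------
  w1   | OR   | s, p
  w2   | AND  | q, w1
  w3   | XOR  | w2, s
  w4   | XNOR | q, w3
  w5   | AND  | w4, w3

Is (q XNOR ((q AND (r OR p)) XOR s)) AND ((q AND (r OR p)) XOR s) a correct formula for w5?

w1 = s OR p
w2 = q AND w1 = q AND (s OR p)
w3 = w2 XOR s = (q AND (s OR p)) XOR s
w4 = q XNOR w3 = q XNOR ((q AND (s OR p)) XOR s)
w5 = w4 AND w3 = (q XNOR ((q AND (s OR p)) XOR s)) AND ((q AND (s OR p)) XOR s)
At p=0, q=1, r=0, s=1: circuit gives 0, formula gives 1.

No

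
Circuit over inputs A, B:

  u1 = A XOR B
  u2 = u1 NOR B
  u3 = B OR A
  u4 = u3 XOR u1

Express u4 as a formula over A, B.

(B OR A) XOR (A XOR B)

u1 = A XOR B
u3 = B OR A
u4 = u3 XOR u1 = (B OR A) XOR (A XOR B)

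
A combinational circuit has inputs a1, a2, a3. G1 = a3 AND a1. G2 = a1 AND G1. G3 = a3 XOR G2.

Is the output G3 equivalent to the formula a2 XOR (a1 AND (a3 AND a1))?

G1 = a3 AND a1
G2 = a1 AND G1 = a1 AND (a3 AND a1)
G3 = a3 XOR G2 = a3 XOR (a1 AND (a3 AND a1))
At a1=0, a2=0, a3=1: circuit gives 1, formula gives 0.

No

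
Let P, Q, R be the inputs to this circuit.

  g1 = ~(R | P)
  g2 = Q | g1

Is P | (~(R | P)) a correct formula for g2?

g1 = ~(R | P)
g2 = Q | g1 = Q | (~(R | P))
At P=0, Q=1, R=1: circuit gives 1, formula gives 0.

No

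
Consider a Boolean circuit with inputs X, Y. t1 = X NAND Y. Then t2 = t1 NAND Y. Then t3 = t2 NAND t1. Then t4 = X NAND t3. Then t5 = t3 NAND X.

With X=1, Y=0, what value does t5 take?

t1 = 1 NAND 0 = 1
t2 = 1 NAND 0 = 1
t3 = 1 NAND 1 = 0
t5 = 0 NAND 1 = 1

1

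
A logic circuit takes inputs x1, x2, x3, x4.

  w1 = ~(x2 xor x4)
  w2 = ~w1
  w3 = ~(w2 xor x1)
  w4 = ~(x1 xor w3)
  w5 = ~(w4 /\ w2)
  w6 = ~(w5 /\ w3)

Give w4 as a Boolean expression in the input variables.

w1 = ~(x2 xor x4)
w2 = ~w1 = ~(~(x2 xor x4))
w3 = ~(w2 xor x1) = ~(~(~(x2 xor x4)) xor x1)
w4 = ~(x1 xor w3) = ~(x1 xor (~(~(~(x2 xor x4)) xor x1)))

~(x1 xor (~(~(~(x2 xor x4)) xor x1)))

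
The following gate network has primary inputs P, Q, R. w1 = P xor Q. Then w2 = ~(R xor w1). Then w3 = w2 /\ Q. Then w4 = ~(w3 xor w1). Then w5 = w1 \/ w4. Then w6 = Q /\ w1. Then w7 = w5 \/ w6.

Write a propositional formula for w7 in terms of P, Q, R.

w1 = P xor Q
w2 = ~(R xor w1) = ~(R xor (P xor Q))
w3 = w2 /\ Q = (~(R xor (P xor Q))) /\ Q
w4 = ~(w3 xor w1) = ~(((~(R xor (P xor Q))) /\ Q) xor (P xor Q))
w5 = w1 \/ w4 = (P xor Q) \/ (~(((~(R xor (P xor Q))) /\ Q) xor (P xor Q)))
w6 = Q /\ w1 = Q /\ (P xor Q)
w7 = w5 \/ w6 = ((P xor Q) \/ (~(((~(R xor (P xor Q))) /\ Q) xor (P xor Q)))) \/ (Q /\ (P xor Q))

((P xor Q) \/ (~(((~(R xor (P xor Q))) /\ Q) xor (P xor Q)))) \/ (Q /\ (P xor Q))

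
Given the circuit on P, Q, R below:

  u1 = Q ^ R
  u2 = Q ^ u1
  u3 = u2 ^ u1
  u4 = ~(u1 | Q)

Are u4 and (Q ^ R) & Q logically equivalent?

No

u1 = Q ^ R
u4 = ~(u1 | Q) = ~((Q ^ R) | Q)
At P=0, Q=0, R=0: circuit gives 1, formula gives 0.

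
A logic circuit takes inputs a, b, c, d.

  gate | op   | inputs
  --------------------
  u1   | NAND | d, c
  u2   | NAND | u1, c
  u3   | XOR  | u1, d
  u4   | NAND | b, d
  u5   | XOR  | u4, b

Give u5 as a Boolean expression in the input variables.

(b NAND d) XOR b

u4 = b NAND d
u5 = u4 XOR b = (b NAND d) XOR b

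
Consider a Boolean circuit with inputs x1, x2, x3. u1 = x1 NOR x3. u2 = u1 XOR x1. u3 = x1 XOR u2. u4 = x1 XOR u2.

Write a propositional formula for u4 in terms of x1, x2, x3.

u1 = x1 NOR x3
u2 = u1 XOR x1 = (x1 NOR x3) XOR x1
u4 = x1 XOR u2 = x1 XOR ((x1 NOR x3) XOR x1)

x1 XOR ((x1 NOR x3) XOR x1)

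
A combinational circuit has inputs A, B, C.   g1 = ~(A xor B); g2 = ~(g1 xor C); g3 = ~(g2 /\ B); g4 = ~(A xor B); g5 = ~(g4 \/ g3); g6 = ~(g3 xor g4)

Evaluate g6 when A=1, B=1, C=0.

1

g1 = ~(1 xor 1) = 1
g2 = ~(1 xor 0) = 0
g3 = ~(0 /\ 1) = 1
g4 = ~(1 xor 1) = 1
g6 = ~(1 xor 1) = 1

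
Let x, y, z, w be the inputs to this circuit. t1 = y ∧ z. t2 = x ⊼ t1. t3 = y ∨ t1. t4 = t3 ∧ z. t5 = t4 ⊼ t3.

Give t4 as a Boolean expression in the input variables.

(y ∨ (y ∧ z)) ∧ z

t1 = y ∧ z
t3 = y ∨ t1 = y ∨ (y ∧ z)
t4 = t3 ∧ z = (y ∨ (y ∧ z)) ∧ z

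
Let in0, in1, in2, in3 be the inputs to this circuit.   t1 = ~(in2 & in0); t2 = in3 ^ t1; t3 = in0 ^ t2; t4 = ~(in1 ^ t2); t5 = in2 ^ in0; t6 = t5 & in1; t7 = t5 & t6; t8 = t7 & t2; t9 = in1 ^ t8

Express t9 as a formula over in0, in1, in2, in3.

t1 = ~(in2 & in0)
t2 = in3 ^ t1 = in3 ^ (~(in2 & in0))
t5 = in2 ^ in0
t6 = t5 & in1 = (in2 ^ in0) & in1
t7 = t5 & t6 = (in2 ^ in0) & ((in2 ^ in0) & in1)
t8 = t7 & t2 = ((in2 ^ in0) & ((in2 ^ in0) & in1)) & (in3 ^ (~(in2 & in0)))
t9 = in1 ^ t8 = in1 ^ (((in2 ^ in0) & ((in2 ^ in0) & in1)) & (in3 ^ (~(in2 & in0))))

in1 ^ (((in2 ^ in0) & ((in2 ^ in0) & in1)) & (in3 ^ (~(in2 & in0))))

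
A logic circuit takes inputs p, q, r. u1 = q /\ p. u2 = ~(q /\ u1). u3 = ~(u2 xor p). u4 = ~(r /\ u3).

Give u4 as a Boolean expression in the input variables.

~(r /\ (~((~(q /\ (q /\ p))) xor p)))

u1 = q /\ p
u2 = ~(q /\ u1) = ~(q /\ (q /\ p))
u3 = ~(u2 xor p) = ~((~(q /\ (q /\ p))) xor p)
u4 = ~(r /\ u3) = ~(r /\ (~((~(q /\ (q /\ p))) xor p)))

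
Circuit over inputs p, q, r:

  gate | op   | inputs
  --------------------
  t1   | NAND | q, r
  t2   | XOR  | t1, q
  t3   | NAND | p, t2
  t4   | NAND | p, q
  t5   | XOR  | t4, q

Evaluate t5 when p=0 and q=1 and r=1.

0

t4 = 0 NAND 1 = 1
t5 = 1 XOR 1 = 0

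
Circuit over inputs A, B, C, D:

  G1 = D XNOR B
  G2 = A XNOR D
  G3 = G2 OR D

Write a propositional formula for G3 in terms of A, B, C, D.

G2 = A XNOR D
G3 = G2 OR D = (A XNOR D) OR D

(A XNOR D) OR D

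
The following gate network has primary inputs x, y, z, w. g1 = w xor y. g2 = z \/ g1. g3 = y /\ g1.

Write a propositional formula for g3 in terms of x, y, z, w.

g1 = w xor y
g3 = y /\ g1 = y /\ (w xor y)

y /\ (w xor y)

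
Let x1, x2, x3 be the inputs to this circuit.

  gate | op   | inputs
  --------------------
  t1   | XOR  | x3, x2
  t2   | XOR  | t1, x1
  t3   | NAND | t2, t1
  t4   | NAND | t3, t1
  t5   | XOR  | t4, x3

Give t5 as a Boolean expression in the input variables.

((((x3 XOR x2) XOR x1) NAND (x3 XOR x2)) NAND (x3 XOR x2)) XOR x3

t1 = x3 XOR x2
t2 = t1 XOR x1 = (x3 XOR x2) XOR x1
t3 = t2 NAND t1 = ((x3 XOR x2) XOR x1) NAND (x3 XOR x2)
t4 = t3 NAND t1 = (((x3 XOR x2) XOR x1) NAND (x3 XOR x2)) NAND (x3 XOR x2)
t5 = t4 XOR x3 = ((((x3 XOR x2) XOR x1) NAND (x3 XOR x2)) NAND (x3 XOR x2)) XOR x3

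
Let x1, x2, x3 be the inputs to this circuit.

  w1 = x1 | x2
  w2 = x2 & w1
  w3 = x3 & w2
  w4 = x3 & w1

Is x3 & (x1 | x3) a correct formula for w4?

w1 = x1 | x2
w4 = x3 & w1 = x3 & (x1 | x2)
At x1=0, x2=0, x3=1: circuit gives 0, formula gives 1.

No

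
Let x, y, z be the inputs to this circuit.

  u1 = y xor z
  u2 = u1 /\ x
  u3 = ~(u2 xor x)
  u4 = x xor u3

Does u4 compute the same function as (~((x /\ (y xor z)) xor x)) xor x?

Yes

u1 = y xor z
u2 = u1 /\ x = (y xor z) /\ x
u3 = ~(u2 xor x) = ~(((y xor z) /\ x) xor x)
u4 = x xor u3 = x xor (~(((y xor z) /\ x) xor x))
At x=1, y=0, z=1: circuit gives 0, formula gives 0.
At x=0, y=0, z=0: circuit gives 1, formula gives 1.
Agrees on all 8 inputs.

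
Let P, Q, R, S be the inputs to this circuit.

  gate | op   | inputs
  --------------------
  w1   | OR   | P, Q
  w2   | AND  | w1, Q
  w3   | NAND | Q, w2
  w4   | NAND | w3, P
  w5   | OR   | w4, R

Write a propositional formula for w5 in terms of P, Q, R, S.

((Q NAND ((P OR Q) AND Q)) NAND P) OR R

w1 = P OR Q
w2 = w1 AND Q = (P OR Q) AND Q
w3 = Q NAND w2 = Q NAND ((P OR Q) AND Q)
w4 = w3 NAND P = (Q NAND ((P OR Q) AND Q)) NAND P
w5 = w4 OR R = ((Q NAND ((P OR Q) AND Q)) NAND P) OR R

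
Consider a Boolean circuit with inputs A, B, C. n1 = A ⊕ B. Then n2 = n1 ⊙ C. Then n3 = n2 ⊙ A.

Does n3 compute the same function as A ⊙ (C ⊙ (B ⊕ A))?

n1 = A ⊕ B
n2 = n1 ⊙ C = (A ⊕ B) ⊙ C
n3 = n2 ⊙ A = ((A ⊕ B) ⊙ C) ⊙ A
At A=0, B=0, C=0: circuit gives 0, formula gives 0.
At A=0, B=0, C=1: circuit gives 1, formula gives 1.
Agrees on all 8 inputs.

Yes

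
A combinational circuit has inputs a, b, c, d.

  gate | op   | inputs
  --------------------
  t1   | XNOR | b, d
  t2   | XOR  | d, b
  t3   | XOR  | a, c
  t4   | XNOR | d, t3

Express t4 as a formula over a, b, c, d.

t3 = a XOR c
t4 = d XNOR t3 = d XNOR (a XOR c)

d XNOR (a XOR c)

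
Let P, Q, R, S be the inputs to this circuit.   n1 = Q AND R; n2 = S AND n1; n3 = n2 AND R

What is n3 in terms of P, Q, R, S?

(S AND (Q AND R)) AND R

n1 = Q AND R
n2 = S AND n1 = S AND (Q AND R)
n3 = n2 AND R = (S AND (Q AND R)) AND R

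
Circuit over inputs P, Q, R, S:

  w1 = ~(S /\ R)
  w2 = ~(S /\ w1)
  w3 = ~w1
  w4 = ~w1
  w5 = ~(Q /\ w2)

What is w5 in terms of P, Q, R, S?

w1 = ~(S /\ R)
w2 = ~(S /\ w1) = ~(S /\ (~(S /\ R)))
w5 = ~(Q /\ w2) = ~(Q /\ (~(S /\ (~(S /\ R)))))

~(Q /\ (~(S /\ (~(S /\ R)))))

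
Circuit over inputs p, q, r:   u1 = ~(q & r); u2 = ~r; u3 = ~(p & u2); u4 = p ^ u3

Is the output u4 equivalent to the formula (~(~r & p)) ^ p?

u2 = ~r
u3 = ~(p & u2) = ~(p & ~r)
u4 = p ^ u3 = p ^ (~(p & ~r))
At p=1, q=0, r=1: circuit gives 0, formula gives 0.
At p=0, q=0, r=0: circuit gives 1, formula gives 1.
Agrees on all 8 inputs.

Yes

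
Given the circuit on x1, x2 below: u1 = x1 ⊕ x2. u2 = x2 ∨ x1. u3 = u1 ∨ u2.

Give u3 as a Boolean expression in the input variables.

u1 = x1 ⊕ x2
u2 = x2 ∨ x1
u3 = u1 ∨ u2 = (x1 ⊕ x2) ∨ (x2 ∨ x1)

(x1 ⊕ x2) ∨ (x2 ∨ x1)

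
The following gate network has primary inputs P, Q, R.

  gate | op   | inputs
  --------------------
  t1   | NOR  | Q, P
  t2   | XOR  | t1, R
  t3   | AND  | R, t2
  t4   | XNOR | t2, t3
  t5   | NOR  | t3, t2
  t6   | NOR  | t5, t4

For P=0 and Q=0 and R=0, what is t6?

1

t1 = 0 NOR 0 = 1
t2 = 1 XOR 0 = 1
t3 = 0 AND 1 = 0
t4 = 1 XNOR 0 = 0
t5 = 0 NOR 1 = 0
t6 = 0 NOR 0 = 1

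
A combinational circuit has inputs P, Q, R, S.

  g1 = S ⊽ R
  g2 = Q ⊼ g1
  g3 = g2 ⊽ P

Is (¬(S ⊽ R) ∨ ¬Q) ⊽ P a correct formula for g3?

Yes

g1 = S ⊽ R
g2 = Q ⊼ g1 = Q ⊼ (S ⊽ R)
g3 = g2 ⊽ P = (Q ⊼ (S ⊽ R)) ⊽ P
At P=0, Q=0, R=0, S=0: circuit gives 0, formula gives 0.
At P=0, Q=1, R=0, S=0: circuit gives 1, formula gives 1.
Agrees on all 16 inputs.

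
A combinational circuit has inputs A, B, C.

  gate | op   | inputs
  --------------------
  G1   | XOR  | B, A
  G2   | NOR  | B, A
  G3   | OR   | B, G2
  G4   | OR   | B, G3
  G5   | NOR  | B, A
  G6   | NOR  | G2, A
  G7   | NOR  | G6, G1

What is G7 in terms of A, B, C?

G1 = B XOR A
G2 = B NOR A
G6 = G2 NOR A = (B NOR A) NOR A
G7 = G6 NOR G1 = ((B NOR A) NOR A) NOR (B XOR A)

((B NOR A) NOR A) NOR (B XOR A)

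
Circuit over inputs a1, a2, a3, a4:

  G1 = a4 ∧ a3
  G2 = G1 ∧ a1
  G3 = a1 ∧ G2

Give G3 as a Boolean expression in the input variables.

a1 ∧ ((a4 ∧ a3) ∧ a1)

G1 = a4 ∧ a3
G2 = G1 ∧ a1 = (a4 ∧ a3) ∧ a1
G3 = a1 ∧ G2 = a1 ∧ ((a4 ∧ a3) ∧ a1)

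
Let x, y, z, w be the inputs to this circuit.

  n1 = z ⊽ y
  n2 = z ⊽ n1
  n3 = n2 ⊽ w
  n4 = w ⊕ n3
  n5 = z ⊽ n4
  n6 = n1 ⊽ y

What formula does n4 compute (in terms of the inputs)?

n1 = z ⊽ y
n2 = z ⊽ n1 = z ⊽ (z ⊽ y)
n3 = n2 ⊽ w = (z ⊽ (z ⊽ y)) ⊽ w
n4 = w ⊕ n3 = w ⊕ ((z ⊽ (z ⊽ y)) ⊽ w)

w ⊕ ((z ⊽ (z ⊽ y)) ⊽ w)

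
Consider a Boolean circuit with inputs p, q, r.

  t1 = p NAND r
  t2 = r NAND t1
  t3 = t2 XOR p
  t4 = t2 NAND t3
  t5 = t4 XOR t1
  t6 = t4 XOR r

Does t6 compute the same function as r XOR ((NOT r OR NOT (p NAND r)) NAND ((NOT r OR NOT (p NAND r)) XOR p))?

t1 = p NAND r
t2 = r NAND t1 = r NAND (p NAND r)
t3 = t2 XOR p = (r NAND (p NAND r)) XOR p
t4 = t2 NAND t3 = (r NAND (p NAND r)) NAND ((r NAND (p NAND r)) XOR p)
t6 = t4 XOR r = ((r NAND (p NAND r)) NAND ((r NAND (p NAND r)) XOR p)) XOR r
At p=0, q=0, r=0: circuit gives 0, formula gives 0.
At p=1, q=0, r=0: circuit gives 1, formula gives 1.
Agrees on all 8 inputs.

Yes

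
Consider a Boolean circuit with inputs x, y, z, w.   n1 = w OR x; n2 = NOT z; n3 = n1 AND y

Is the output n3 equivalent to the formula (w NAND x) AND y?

No

n1 = w OR x
n3 = n1 AND y = (w OR x) AND y
At x=0, y=1, z=0, w=0: circuit gives 0, formula gives 1.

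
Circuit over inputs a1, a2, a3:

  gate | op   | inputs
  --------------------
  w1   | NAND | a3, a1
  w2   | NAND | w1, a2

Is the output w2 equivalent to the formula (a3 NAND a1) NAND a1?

No

w1 = a3 NAND a1
w2 = w1 NAND a2 = (a3 NAND a1) NAND a2
At a1=0, a2=1, a3=0: circuit gives 0, formula gives 1.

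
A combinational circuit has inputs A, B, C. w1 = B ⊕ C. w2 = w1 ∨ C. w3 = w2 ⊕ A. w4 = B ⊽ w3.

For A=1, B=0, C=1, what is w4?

w1 = 0 ⊕ 1 = 1
w2 = 1 ∨ 1 = 1
w3 = 1 ⊕ 1 = 0
w4 = 0 ⊽ 0 = 1

1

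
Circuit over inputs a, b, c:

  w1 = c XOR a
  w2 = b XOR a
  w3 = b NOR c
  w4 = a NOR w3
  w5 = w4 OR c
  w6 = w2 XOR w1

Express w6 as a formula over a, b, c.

(b XOR a) XOR (c XOR a)

w1 = c XOR a
w2 = b XOR a
w6 = w2 XOR w1 = (b XOR a) XOR (c XOR a)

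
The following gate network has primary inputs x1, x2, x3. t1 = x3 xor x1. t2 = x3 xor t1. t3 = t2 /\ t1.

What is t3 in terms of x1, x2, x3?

(x3 xor (x3 xor x1)) /\ (x3 xor x1)

t1 = x3 xor x1
t2 = x3 xor t1 = x3 xor (x3 xor x1)
t3 = t2 /\ t1 = (x3 xor (x3 xor x1)) /\ (x3 xor x1)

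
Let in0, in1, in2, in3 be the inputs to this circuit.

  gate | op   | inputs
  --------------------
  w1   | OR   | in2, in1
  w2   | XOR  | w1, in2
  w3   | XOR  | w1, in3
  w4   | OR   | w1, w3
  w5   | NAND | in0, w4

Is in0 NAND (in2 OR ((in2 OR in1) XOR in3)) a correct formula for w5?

No

w1 = in2 OR in1
w3 = w1 XOR in3 = (in2 OR in1) XOR in3
w4 = w1 OR w3 = (in2 OR in1) OR ((in2 OR in1) XOR in3)
w5 = in0 NAND w4 = in0 NAND ((in2 OR in1) OR ((in2 OR in1) XOR in3))
At in0=1, in1=1, in2=0, in3=1: circuit gives 0, formula gives 1.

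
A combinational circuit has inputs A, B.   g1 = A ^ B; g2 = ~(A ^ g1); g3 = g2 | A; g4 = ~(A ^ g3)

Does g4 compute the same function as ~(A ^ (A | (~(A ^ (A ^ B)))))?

Yes

g1 = A ^ B
g2 = ~(A ^ g1) = ~(A ^ (A ^ B))
g3 = g2 | A = (~(A ^ (A ^ B))) | A
g4 = ~(A ^ g3) = ~(A ^ ((~(A ^ (A ^ B))) | A))
At A=0, B=0: circuit gives 0, formula gives 0.
At A=0, B=1: circuit gives 1, formula gives 1.
Agrees on all 4 inputs.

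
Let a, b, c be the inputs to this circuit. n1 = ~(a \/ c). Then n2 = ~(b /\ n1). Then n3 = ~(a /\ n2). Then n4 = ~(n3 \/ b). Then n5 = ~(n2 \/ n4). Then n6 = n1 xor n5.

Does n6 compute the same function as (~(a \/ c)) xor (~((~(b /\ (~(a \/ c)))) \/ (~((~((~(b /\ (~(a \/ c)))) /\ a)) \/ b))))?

n1 = ~(a \/ c)
n2 = ~(b /\ n1) = ~(b /\ (~(a \/ c)))
n3 = ~(a /\ n2) = ~(a /\ (~(b /\ (~(a \/ c)))))
n4 = ~(n3 \/ b) = ~((~(a /\ (~(b /\ (~(a \/ c)))))) \/ b)
n5 = ~(n2 \/ n4) = ~((~(b /\ (~(a \/ c)))) \/ (~((~(a /\ (~(b /\ (~(a \/ c)))))) \/ b)))
n6 = n1 xor n5 = (~(a \/ c)) xor (~((~(b /\ (~(a \/ c)))) \/ (~((~(a /\ (~(b /\ (~(a \/ c)))))) \/ b))))
At a=0, b=0, c=1: circuit gives 0, formula gives 0.
At a=0, b=0, c=0: circuit gives 1, formula gives 1.
Agrees on all 8 inputs.

Yes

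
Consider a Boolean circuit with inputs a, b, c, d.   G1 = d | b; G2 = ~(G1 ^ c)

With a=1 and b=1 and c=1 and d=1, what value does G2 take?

G1 = 1 | 1 = 1
G2 = ~(1 ^ 1) = 1

1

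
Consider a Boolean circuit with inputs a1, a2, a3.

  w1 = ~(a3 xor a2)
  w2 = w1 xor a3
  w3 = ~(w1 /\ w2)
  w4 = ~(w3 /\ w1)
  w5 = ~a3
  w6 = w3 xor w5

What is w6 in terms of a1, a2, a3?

w1 = ~(a3 xor a2)
w2 = w1 xor a3 = (~(a3 xor a2)) xor a3
w3 = ~(w1 /\ w2) = ~((~(a3 xor a2)) /\ ((~(a3 xor a2)) xor a3))
w5 = ~a3
w6 = w3 xor w5 = (~((~(a3 xor a2)) /\ ((~(a3 xor a2)) xor a3))) xor ~a3

(~((~(a3 xor a2)) /\ ((~(a3 xor a2)) xor a3))) xor ~a3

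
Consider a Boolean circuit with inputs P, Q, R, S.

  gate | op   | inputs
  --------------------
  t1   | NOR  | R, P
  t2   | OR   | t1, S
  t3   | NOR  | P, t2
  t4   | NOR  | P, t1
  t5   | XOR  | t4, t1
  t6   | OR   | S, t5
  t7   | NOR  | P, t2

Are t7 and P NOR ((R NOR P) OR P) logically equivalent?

t1 = R NOR P
t2 = t1 OR S = (R NOR P) OR S
t7 = P NOR t2 = P NOR ((R NOR P) OR S)
At P=0, Q=0, R=1, S=1: circuit gives 0, formula gives 1.

No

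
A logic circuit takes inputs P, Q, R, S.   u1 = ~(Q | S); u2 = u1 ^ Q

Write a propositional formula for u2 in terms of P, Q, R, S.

u1 = ~(Q | S)
u2 = u1 ^ Q = (~(Q | S)) ^ Q

(~(Q | S)) ^ Q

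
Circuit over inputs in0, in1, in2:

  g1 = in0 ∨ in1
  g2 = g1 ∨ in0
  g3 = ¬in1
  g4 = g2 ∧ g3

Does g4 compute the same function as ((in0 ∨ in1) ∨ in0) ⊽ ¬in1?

g1 = in0 ∨ in1
g2 = g1 ∨ in0 = (in0 ∨ in1) ∨ in0
g3 = ¬in1
g4 = g2 ∧ g3 = ((in0 ∨ in1) ∨ in0) ∧ ¬in1
At in0=1, in1=0, in2=0: circuit gives 1, formula gives 0.

No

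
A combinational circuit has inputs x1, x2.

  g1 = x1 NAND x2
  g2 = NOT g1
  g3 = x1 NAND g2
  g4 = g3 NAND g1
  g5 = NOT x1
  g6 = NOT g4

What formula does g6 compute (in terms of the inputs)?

NOT ((x1 NAND NOT (x1 NAND x2)) NAND (x1 NAND x2))

g1 = x1 NAND x2
g2 = NOT g1 = NOT (x1 NAND x2)
g3 = x1 NAND g2 = x1 NAND NOT (x1 NAND x2)
g4 = g3 NAND g1 = (x1 NAND NOT (x1 NAND x2)) NAND (x1 NAND x2)
g6 = NOT g4 = NOT ((x1 NAND NOT (x1 NAND x2)) NAND (x1 NAND x2))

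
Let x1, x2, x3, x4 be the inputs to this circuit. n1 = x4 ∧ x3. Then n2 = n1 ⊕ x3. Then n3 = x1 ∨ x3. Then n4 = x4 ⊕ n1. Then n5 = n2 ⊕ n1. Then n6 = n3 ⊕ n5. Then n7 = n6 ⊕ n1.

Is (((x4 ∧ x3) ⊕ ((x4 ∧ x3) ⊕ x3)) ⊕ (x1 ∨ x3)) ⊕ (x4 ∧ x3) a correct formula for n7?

n1 = x4 ∧ x3
n2 = n1 ⊕ x3 = (x4 ∧ x3) ⊕ x3
n3 = x1 ∨ x3
n5 = n2 ⊕ n1 = ((x4 ∧ x3) ⊕ x3) ⊕ (x4 ∧ x3)
n6 = n3 ⊕ n5 = (x1 ∨ x3) ⊕ (((x4 ∧ x3) ⊕ x3) ⊕ (x4 ∧ x3))
n7 = n6 ⊕ n1 = ((x1 ∨ x3) ⊕ (((x4 ∧ x3) ⊕ x3) ⊕ (x4 ∧ x3))) ⊕ (x4 ∧ x3)
At x1=0, x2=0, x3=0, x4=0: circuit gives 0, formula gives 0.
At x1=0, x2=0, x3=1, x4=1: circuit gives 1, formula gives 1.
Agrees on all 16 inputs.

Yes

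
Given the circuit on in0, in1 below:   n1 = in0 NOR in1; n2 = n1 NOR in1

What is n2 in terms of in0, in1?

n1 = in0 NOR in1
n2 = n1 NOR in1 = (in0 NOR in1) NOR in1

(in0 NOR in1) NOR in1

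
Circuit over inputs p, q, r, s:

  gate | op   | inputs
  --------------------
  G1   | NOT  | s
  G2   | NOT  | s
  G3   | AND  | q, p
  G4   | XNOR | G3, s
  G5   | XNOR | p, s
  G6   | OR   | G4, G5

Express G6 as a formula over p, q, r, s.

G3 = q AND p
G4 = G3 XNOR s = (q AND p) XNOR s
G5 = p XNOR s
G6 = G4 OR G5 = ((q AND p) XNOR s) OR (p XNOR s)

((q AND p) XNOR s) OR (p XNOR s)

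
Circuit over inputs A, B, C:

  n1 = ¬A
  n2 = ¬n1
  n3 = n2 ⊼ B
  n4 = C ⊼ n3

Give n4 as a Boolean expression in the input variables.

n1 = ¬A
n2 = ¬n1 = ¬¬A
n3 = n2 ⊼ B = ¬¬A ⊼ B
n4 = C ⊼ n3 = C ⊼ (¬¬A ⊼ B)

C ⊼ (¬¬A ⊼ B)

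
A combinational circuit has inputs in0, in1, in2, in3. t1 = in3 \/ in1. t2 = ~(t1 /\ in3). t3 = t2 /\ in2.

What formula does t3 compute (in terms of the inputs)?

(~((in3 \/ in1) /\ in3)) /\ in2

t1 = in3 \/ in1
t2 = ~(t1 /\ in3) = ~((in3 \/ in1) /\ in3)
t3 = t2 /\ in2 = (~((in3 \/ in1) /\ in3)) /\ in2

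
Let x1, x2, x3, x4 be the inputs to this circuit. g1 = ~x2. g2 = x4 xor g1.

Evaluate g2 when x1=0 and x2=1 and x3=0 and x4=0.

g1 = ~1 = 0
g2 = 0 xor 0 = 0

0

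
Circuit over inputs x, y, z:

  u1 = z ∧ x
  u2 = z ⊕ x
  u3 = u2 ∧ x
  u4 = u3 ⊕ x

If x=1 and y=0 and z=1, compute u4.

u2 = 1 ⊕ 1 = 0
u3 = 0 ∧ 1 = 0
u4 = 0 ⊕ 1 = 1

1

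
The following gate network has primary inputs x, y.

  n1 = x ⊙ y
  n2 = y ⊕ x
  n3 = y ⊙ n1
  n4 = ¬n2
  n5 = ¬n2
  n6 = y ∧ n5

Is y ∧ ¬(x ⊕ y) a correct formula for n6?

n2 = y ⊕ x
n5 = ¬n2 = ¬(y ⊕ x)
n6 = y ∧ n5 = y ∧ ¬(y ⊕ x)
At x=0, y=0: circuit gives 0, formula gives 0.
At x=1, y=1: circuit gives 1, formula gives 1.
Agrees on all 4 inputs.

Yes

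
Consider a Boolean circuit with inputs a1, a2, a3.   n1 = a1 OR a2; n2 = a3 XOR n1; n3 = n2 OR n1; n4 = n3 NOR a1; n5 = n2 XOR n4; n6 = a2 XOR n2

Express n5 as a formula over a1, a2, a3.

(a3 XOR (a1 OR a2)) XOR (((a3 XOR (a1 OR a2)) OR (a1 OR a2)) NOR a1)

n1 = a1 OR a2
n2 = a3 XOR n1 = a3 XOR (a1 OR a2)
n3 = n2 OR n1 = (a3 XOR (a1 OR a2)) OR (a1 OR a2)
n4 = n3 NOR a1 = ((a3 XOR (a1 OR a2)) OR (a1 OR a2)) NOR a1
n5 = n2 XOR n4 = (a3 XOR (a1 OR a2)) XOR (((a3 XOR (a1 OR a2)) OR (a1 OR a2)) NOR a1)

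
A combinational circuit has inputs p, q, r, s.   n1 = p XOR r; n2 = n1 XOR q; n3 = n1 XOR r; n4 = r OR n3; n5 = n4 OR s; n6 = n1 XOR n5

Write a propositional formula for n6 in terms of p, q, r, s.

n1 = p XOR r
n3 = n1 XOR r = (p XOR r) XOR r
n4 = r OR n3 = r OR ((p XOR r) XOR r)
n5 = n4 OR s = (r OR ((p XOR r) XOR r)) OR s
n6 = n1 XOR n5 = (p XOR r) XOR ((r OR ((p XOR r) XOR r)) OR s)

(p XOR r) XOR ((r OR ((p XOR r) XOR r)) OR s)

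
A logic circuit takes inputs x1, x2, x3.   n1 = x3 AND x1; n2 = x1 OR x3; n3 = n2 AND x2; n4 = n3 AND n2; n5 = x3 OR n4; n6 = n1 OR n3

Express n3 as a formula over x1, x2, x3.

n2 = x1 OR x3
n3 = n2 AND x2 = (x1 OR x3) AND x2

(x1 OR x3) AND x2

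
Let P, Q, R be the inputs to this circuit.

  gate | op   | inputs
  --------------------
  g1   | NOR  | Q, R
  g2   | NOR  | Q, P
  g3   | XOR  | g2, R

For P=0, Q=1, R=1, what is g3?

1

g2 = 1 NOR 0 = 0
g3 = 0 XOR 1 = 1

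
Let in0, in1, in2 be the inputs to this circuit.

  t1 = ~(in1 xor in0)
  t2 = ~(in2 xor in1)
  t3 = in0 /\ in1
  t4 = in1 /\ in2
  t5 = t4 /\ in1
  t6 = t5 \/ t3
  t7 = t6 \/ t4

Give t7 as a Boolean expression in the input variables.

(((in1 /\ in2) /\ in1) \/ (in0 /\ in1)) \/ (in1 /\ in2)

t3 = in0 /\ in1
t4 = in1 /\ in2
t5 = t4 /\ in1 = (in1 /\ in2) /\ in1
t6 = t5 \/ t3 = ((in1 /\ in2) /\ in1) \/ (in0 /\ in1)
t7 = t6 \/ t4 = (((in1 /\ in2) /\ in1) \/ (in0 /\ in1)) \/ (in1 /\ in2)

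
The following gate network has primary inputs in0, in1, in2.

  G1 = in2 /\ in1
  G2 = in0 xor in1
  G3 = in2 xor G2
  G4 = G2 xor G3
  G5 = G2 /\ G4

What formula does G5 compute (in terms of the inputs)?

G2 = in0 xor in1
G3 = in2 xor G2 = in2 xor (in0 xor in1)
G4 = G2 xor G3 = (in0 xor in1) xor (in2 xor (in0 xor in1))
G5 = G2 /\ G4 = (in0 xor in1) /\ ((in0 xor in1) xor (in2 xor (in0 xor in1)))

(in0 xor in1) /\ ((in0 xor in1) xor (in2 xor (in0 xor in1)))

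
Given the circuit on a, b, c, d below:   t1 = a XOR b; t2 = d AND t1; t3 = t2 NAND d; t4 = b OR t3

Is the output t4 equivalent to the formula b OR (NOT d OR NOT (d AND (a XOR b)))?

t1 = a XOR b
t2 = d AND t1 = d AND (a XOR b)
t3 = t2 NAND d = (d AND (a XOR b)) NAND d
t4 = b OR t3 = b OR ((d AND (a XOR b)) NAND d)
At a=1, b=0, c=0, d=1: circuit gives 0, formula gives 0.
At a=0, b=0, c=0, d=0: circuit gives 1, formula gives 1.
Agrees on all 16 inputs.

Yes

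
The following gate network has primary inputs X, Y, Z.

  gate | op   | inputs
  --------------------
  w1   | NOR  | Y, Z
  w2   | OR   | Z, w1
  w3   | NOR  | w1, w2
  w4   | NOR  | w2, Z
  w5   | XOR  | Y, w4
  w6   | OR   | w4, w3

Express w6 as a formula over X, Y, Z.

((Z OR (Y NOR Z)) NOR Z) OR ((Y NOR Z) NOR (Z OR (Y NOR Z)))

w1 = Y NOR Z
w2 = Z OR w1 = Z OR (Y NOR Z)
w3 = w1 NOR w2 = (Y NOR Z) NOR (Z OR (Y NOR Z))
w4 = w2 NOR Z = (Z OR (Y NOR Z)) NOR Z
w6 = w4 OR w3 = ((Z OR (Y NOR Z)) NOR Z) OR ((Y NOR Z) NOR (Z OR (Y NOR Z)))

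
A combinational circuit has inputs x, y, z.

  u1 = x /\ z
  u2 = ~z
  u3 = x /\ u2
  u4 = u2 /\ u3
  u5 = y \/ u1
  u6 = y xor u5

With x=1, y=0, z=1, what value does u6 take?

u1 = 1 /\ 1 = 1
u5 = 0 \/ 1 = 1
u6 = 0 xor 1 = 1

1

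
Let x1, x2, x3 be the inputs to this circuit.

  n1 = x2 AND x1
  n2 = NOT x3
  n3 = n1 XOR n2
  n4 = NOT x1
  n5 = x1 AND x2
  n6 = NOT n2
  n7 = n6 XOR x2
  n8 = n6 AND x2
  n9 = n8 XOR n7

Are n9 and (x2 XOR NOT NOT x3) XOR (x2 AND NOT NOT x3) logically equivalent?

Yes

n2 = NOT x3
n6 = NOT n2 = NOT NOT x3
n7 = n6 XOR x2 = NOT NOT x3 XOR x2
n8 = n6 AND x2 = NOT NOT x3 AND x2
n9 = n8 XOR n7 = (NOT NOT x3 AND x2) XOR (NOT NOT x3 XOR x2)
At x1=0, x2=0, x3=0: circuit gives 0, formula gives 0.
At x1=0, x2=0, x3=1: circuit gives 1, formula gives 1.
Agrees on all 8 inputs.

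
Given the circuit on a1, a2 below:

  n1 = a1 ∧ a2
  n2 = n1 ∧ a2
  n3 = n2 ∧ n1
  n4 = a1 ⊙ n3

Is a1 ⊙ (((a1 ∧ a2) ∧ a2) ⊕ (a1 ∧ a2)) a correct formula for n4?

No

n1 = a1 ∧ a2
n2 = n1 ∧ a2 = (a1 ∧ a2) ∧ a2
n3 = n2 ∧ n1 = ((a1 ∧ a2) ∧ a2) ∧ (a1 ∧ a2)
n4 = a1 ⊙ n3 = a1 ⊙ (((a1 ∧ a2) ∧ a2) ∧ (a1 ∧ a2))
At a1=1, a2=1: circuit gives 1, formula gives 0.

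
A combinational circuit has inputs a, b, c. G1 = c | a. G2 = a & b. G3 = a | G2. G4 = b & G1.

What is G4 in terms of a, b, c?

G1 = c | a
G4 = b & G1 = b & (c | a)

b & (c | a)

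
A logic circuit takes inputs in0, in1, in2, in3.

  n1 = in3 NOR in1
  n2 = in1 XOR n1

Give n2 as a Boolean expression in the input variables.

n1 = in3 NOR in1
n2 = in1 XOR n1 = in1 XOR (in3 NOR in1)

in1 XOR (in3 NOR in1)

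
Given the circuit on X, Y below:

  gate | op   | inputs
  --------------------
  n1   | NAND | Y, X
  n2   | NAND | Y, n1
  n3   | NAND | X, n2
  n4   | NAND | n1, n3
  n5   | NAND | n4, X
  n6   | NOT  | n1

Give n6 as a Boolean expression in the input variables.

n1 = Y NAND X
n6 = NOT n1 = NOT (Y NAND X)

NOT (Y NAND X)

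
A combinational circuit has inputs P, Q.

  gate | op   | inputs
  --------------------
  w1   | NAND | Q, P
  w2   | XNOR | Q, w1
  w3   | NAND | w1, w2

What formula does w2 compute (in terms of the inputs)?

Q XNOR (Q NAND P)

w1 = Q NAND P
w2 = Q XNOR w1 = Q XNOR (Q NAND P)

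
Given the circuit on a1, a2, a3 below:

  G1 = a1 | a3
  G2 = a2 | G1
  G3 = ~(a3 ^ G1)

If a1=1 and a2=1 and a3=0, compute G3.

G1 = 1 | 0 = 1
G3 = ~(0 ^ 1) = 0

0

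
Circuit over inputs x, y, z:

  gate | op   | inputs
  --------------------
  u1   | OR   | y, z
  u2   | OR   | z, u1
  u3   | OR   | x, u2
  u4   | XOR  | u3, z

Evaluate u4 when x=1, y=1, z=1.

0

u1 = 1 OR 1 = 1
u2 = 1 OR 1 = 1
u3 = 1 OR 1 = 1
u4 = 1 XOR 1 = 0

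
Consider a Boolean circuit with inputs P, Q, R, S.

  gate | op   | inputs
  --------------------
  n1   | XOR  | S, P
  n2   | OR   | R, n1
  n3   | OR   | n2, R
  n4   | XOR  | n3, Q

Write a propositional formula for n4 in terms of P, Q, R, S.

n1 = S XOR P
n2 = R OR n1 = R OR (S XOR P)
n3 = n2 OR R = (R OR (S XOR P)) OR R
n4 = n3 XOR Q = ((R OR (S XOR P)) OR R) XOR Q

((R OR (S XOR P)) OR R) XOR Q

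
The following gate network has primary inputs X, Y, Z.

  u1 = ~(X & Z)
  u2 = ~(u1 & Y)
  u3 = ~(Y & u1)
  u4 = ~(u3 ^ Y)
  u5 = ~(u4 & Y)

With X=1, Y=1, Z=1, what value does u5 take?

0

u1 = ~(1 & 1) = 0
u3 = ~(1 & 0) = 1
u4 = ~(1 ^ 1) = 1
u5 = ~(1 & 1) = 0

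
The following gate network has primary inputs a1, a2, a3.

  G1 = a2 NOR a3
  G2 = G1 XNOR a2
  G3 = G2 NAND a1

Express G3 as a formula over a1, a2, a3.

G1 = a2 NOR a3
G2 = G1 XNOR a2 = (a2 NOR a3) XNOR a2
G3 = G2 NAND a1 = ((a2 NOR a3) XNOR a2) NAND a1

((a2 NOR a3) XNOR a2) NAND a1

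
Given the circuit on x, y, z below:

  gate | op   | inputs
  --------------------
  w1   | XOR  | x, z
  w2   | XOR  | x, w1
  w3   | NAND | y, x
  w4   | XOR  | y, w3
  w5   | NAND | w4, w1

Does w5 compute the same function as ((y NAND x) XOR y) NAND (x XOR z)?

w1 = x XOR z
w3 = y NAND x
w4 = y XOR w3 = y XOR (y NAND x)
w5 = w4 NAND w1 = (y XOR (y NAND x)) NAND (x XOR z)
At x=0, y=0, z=1: circuit gives 0, formula gives 0.
At x=0, y=0, z=0: circuit gives 1, formula gives 1.
Agrees on all 8 inputs.

Yes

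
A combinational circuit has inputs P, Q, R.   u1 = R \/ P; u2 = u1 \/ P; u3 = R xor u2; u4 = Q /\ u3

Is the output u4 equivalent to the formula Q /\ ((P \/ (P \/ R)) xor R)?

Yes

u1 = R \/ P
u2 = u1 \/ P = (R \/ P) \/ P
u3 = R xor u2 = R xor ((R \/ P) \/ P)
u4 = Q /\ u3 = Q /\ (R xor ((R \/ P) \/ P))
At P=0, Q=0, R=0: circuit gives 0, formula gives 0.
At P=1, Q=1, R=0: circuit gives 1, formula gives 1.
Agrees on all 8 inputs.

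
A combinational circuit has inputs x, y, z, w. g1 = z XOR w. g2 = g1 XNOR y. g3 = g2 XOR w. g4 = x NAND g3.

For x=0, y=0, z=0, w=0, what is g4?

g1 = 0 XOR 0 = 0
g2 = 0 XNOR 0 = 1
g3 = 1 XOR 0 = 1
g4 = 0 NAND 1 = 1

1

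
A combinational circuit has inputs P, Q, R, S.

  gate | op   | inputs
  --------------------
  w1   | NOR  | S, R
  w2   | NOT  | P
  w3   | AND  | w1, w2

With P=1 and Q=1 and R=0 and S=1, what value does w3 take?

0

w1 = 1 NOR 0 = 0
w2 = NOT 1 = 0
w3 = 0 AND 0 = 0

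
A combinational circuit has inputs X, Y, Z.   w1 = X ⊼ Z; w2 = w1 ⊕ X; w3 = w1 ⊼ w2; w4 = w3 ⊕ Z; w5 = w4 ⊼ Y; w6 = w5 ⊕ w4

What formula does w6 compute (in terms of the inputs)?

((((X ⊼ Z) ⊼ ((X ⊼ Z) ⊕ X)) ⊕ Z) ⊼ Y) ⊕ (((X ⊼ Z) ⊼ ((X ⊼ Z) ⊕ X)) ⊕ Z)

w1 = X ⊼ Z
w2 = w1 ⊕ X = (X ⊼ Z) ⊕ X
w3 = w1 ⊼ w2 = (X ⊼ Z) ⊼ ((X ⊼ Z) ⊕ X)
w4 = w3 ⊕ Z = ((X ⊼ Z) ⊼ ((X ⊼ Z) ⊕ X)) ⊕ Z
w5 = w4 ⊼ Y = (((X ⊼ Z) ⊼ ((X ⊼ Z) ⊕ X)) ⊕ Z) ⊼ Y
w6 = w5 ⊕ w4 = ((((X ⊼ Z) ⊼ ((X ⊼ Z) ⊕ X)) ⊕ Z) ⊼ Y) ⊕ (((X ⊼ Z) ⊼ ((X ⊼ Z) ⊕ X)) ⊕ Z)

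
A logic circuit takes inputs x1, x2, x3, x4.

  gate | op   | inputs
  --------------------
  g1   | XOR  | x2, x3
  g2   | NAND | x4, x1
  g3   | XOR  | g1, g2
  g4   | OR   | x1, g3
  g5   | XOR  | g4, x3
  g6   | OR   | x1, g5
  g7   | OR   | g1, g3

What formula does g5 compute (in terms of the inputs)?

(x1 OR ((x2 XOR x3) XOR (x4 NAND x1))) XOR x3

g1 = x2 XOR x3
g2 = x4 NAND x1
g3 = g1 XOR g2 = (x2 XOR x3) XOR (x4 NAND x1)
g4 = x1 OR g3 = x1 OR ((x2 XOR x3) XOR (x4 NAND x1))
g5 = g4 XOR x3 = (x1 OR ((x2 XOR x3) XOR (x4 NAND x1))) XOR x3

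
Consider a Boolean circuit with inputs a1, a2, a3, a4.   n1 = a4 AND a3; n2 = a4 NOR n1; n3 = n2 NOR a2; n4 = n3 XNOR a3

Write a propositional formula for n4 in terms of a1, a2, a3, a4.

((a4 NOR (a4 AND a3)) NOR a2) XNOR a3

n1 = a4 AND a3
n2 = a4 NOR n1 = a4 NOR (a4 AND a3)
n3 = n2 NOR a2 = (a4 NOR (a4 AND a3)) NOR a2
n4 = n3 XNOR a3 = ((a4 NOR (a4 AND a3)) NOR a2) XNOR a3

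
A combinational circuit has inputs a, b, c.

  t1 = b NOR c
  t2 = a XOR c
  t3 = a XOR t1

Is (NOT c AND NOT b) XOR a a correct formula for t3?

t1 = b NOR c
t3 = a XOR t1 = a XOR (b NOR c)
At a=0, b=0, c=1: circuit gives 0, formula gives 0.
At a=0, b=0, c=0: circuit gives 1, formula gives 1.
Agrees on all 8 inputs.

Yes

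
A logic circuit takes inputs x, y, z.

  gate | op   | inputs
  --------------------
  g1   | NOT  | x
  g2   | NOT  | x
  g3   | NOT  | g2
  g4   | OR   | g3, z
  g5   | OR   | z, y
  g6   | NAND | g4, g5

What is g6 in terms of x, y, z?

(NOT NOT x OR z) NAND (z OR y)

g2 = NOT x
g3 = NOT g2 = NOT NOT x
g4 = g3 OR z = NOT NOT x OR z
g5 = z OR y
g6 = g4 NAND g5 = (NOT NOT x OR z) NAND (z OR y)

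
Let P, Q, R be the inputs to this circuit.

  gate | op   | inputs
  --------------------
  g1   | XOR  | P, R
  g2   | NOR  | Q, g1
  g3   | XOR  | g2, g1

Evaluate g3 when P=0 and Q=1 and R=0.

g1 = 0 XOR 0 = 0
g2 = 1 NOR 0 = 0
g3 = 0 XOR 0 = 0

0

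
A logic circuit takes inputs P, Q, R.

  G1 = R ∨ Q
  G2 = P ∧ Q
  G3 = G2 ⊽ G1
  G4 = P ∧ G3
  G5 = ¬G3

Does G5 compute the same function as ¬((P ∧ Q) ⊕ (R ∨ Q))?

G1 = R ∨ Q
G2 = P ∧ Q
G3 = G2 ⊽ G1 = (P ∧ Q) ⊽ (R ∨ Q)
G5 = ¬G3 = ¬((P ∧ Q) ⊽ (R ∨ Q))
At P=0, Q=0, R=0: circuit gives 0, formula gives 1.

No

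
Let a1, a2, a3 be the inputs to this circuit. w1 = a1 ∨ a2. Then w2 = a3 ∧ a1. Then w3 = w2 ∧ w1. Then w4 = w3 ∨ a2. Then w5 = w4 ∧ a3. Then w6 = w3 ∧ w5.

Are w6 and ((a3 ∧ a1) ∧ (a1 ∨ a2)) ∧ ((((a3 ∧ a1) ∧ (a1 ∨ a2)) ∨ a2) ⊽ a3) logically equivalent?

No

w1 = a1 ∨ a2
w2 = a3 ∧ a1
w3 = w2 ∧ w1 = (a3 ∧ a1) ∧ (a1 ∨ a2)
w4 = w3 ∨ a2 = ((a3 ∧ a1) ∧ (a1 ∨ a2)) ∨ a2
w5 = w4 ∧ a3 = (((a3 ∧ a1) ∧ (a1 ∨ a2)) ∨ a2) ∧ a3
w6 = w3 ∧ w5 = ((a3 ∧ a1) ∧ (a1 ∨ a2)) ∧ ((((a3 ∧ a1) ∧ (a1 ∨ a2)) ∨ a2) ∧ a3)
At a1=1, a2=0, a3=1: circuit gives 1, formula gives 0.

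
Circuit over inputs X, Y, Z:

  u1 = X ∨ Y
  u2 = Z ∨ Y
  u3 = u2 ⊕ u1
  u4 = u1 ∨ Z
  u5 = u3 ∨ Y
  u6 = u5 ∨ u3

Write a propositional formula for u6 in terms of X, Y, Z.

(((Z ∨ Y) ⊕ (X ∨ Y)) ∨ Y) ∨ ((Z ∨ Y) ⊕ (X ∨ Y))

u1 = X ∨ Y
u2 = Z ∨ Y
u3 = u2 ⊕ u1 = (Z ∨ Y) ⊕ (X ∨ Y)
u5 = u3 ∨ Y = ((Z ∨ Y) ⊕ (X ∨ Y)) ∨ Y
u6 = u5 ∨ u3 = (((Z ∨ Y) ⊕ (X ∨ Y)) ∨ Y) ∨ ((Z ∨ Y) ⊕ (X ∨ Y))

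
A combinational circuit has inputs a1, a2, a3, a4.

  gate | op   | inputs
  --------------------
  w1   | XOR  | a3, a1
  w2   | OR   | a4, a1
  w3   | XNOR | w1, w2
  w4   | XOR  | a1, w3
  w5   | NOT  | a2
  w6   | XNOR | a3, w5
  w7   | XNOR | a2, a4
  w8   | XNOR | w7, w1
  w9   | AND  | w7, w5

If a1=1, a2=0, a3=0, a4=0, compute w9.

w5 = NOT 0 = 1
w7 = 0 XNOR 0 = 1
w9 = 1 AND 1 = 1

1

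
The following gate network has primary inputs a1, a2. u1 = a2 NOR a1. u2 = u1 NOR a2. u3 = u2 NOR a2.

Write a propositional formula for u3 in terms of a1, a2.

((a2 NOR a1) NOR a2) NOR a2

u1 = a2 NOR a1
u2 = u1 NOR a2 = (a2 NOR a1) NOR a2
u3 = u2 NOR a2 = ((a2 NOR a1) NOR a2) NOR a2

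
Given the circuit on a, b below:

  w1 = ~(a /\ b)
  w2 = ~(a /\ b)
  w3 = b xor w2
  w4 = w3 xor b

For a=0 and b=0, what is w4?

w2 = ~(0 /\ 0) = 1
w3 = 0 xor 1 = 1
w4 = 1 xor 0 = 1

1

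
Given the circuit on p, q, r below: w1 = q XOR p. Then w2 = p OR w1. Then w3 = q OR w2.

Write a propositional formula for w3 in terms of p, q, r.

q OR (p OR (q XOR p))

w1 = q XOR p
w2 = p OR w1 = p OR (q XOR p)
w3 = q OR w2 = q OR (p OR (q XOR p))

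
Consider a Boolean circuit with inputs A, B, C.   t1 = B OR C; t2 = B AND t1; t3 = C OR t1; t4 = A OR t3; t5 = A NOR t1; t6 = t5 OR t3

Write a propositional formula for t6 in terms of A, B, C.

(A NOR (B OR C)) OR (C OR (B OR C))

t1 = B OR C
t3 = C OR t1 = C OR (B OR C)
t5 = A NOR t1 = A NOR (B OR C)
t6 = t5 OR t3 = (A NOR (B OR C)) OR (C OR (B OR C))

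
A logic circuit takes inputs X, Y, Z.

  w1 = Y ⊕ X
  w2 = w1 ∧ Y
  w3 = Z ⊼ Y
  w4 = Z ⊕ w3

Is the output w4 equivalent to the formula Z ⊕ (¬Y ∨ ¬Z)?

Yes

w3 = Z ⊼ Y
w4 = Z ⊕ w3 = Z ⊕ (Z ⊼ Y)
At X=0, Y=0, Z=1: circuit gives 0, formula gives 0.
At X=0, Y=0, Z=0: circuit gives 1, formula gives 1.
Agrees on all 8 inputs.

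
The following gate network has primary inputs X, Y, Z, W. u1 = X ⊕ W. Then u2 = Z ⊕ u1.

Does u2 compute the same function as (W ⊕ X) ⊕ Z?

Yes

u1 = X ⊕ W
u2 = Z ⊕ u1 = Z ⊕ (X ⊕ W)
At X=0, Y=0, Z=0, W=0: circuit gives 0, formula gives 0.
At X=0, Y=0, Z=0, W=1: circuit gives 1, formula gives 1.
Agrees on all 16 inputs.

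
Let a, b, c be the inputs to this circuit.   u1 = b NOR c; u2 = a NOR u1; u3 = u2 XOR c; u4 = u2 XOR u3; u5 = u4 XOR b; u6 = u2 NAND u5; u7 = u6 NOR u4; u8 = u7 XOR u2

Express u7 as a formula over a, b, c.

u1 = b NOR c
u2 = a NOR u1 = a NOR (b NOR c)
u3 = u2 XOR c = (a NOR (b NOR c)) XOR c
u4 = u2 XOR u3 = (a NOR (b NOR c)) XOR ((a NOR (b NOR c)) XOR c)
u5 = u4 XOR b = ((a NOR (b NOR c)) XOR ((a NOR (b NOR c)) XOR c)) XOR b
u6 = u2 NAND u5 = (a NOR (b NOR c)) NAND (((a NOR (b NOR c)) XOR ((a NOR (b NOR c)) XOR c)) XOR b)
u7 = u6 NOR u4 = ((a NOR (b NOR c)) NAND (((a NOR (b NOR c)) XOR ((a NOR (b NOR c)) XOR c)) XOR b)) NOR ((a NOR (b NOR c)) XOR ((a NOR (b NOR c)) XOR c))

((a NOR (b NOR c)) NAND (((a NOR (b NOR c)) XOR ((a NOR (b NOR c)) XOR c)) XOR b)) NOR ((a NOR (b NOR c)) XOR ((a NOR (b NOR c)) XOR c))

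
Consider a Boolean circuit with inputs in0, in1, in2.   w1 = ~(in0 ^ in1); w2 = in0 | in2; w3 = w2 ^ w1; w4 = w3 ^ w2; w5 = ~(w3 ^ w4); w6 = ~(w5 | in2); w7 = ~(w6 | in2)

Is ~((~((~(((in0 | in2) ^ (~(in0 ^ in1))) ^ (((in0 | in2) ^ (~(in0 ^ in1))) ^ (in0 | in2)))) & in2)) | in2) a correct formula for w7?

No

w1 = ~(in0 ^ in1)
w2 = in0 | in2
w3 = w2 ^ w1 = (in0 | in2) ^ (~(in0 ^ in1))
w4 = w3 ^ w2 = ((in0 | in2) ^ (~(in0 ^ in1))) ^ (in0 | in2)
w5 = ~(w3 ^ w4) = ~(((in0 | in2) ^ (~(in0 ^ in1))) ^ (((in0 | in2) ^ (~(in0 ^ in1))) ^ (in0 | in2)))
w6 = ~(w5 | in2) = ~((~(((in0 | in2) ^ (~(in0 ^ in1))) ^ (((in0 | in2) ^ (~(in0 ^ in1))) ^ (in0 | in2)))) | in2)
w7 = ~(w6 | in2) = ~((~((~(((in0 | in2) ^ (~(in0 ^ in1))) ^ (((in0 | in2) ^ (~(in0 ^ in1))) ^ (in0 | in2)))) | in2)) | in2)
At in0=0, in1=0, in2=0: circuit gives 1, formula gives 0.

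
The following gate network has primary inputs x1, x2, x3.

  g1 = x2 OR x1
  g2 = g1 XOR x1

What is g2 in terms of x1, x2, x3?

(x2 OR x1) XOR x1

g1 = x2 OR x1
g2 = g1 XOR x1 = (x2 OR x1) XOR x1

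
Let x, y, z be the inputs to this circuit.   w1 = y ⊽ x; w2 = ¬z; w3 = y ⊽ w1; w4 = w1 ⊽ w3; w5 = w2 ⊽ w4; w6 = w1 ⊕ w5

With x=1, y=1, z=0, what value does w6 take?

0

w1 = 1 ⊽ 1 = 0
w2 = ¬0 = 1
w3 = 1 ⊽ 0 = 0
w4 = 0 ⊽ 0 = 1
w5 = 1 ⊽ 1 = 0
w6 = 0 ⊕ 0 = 0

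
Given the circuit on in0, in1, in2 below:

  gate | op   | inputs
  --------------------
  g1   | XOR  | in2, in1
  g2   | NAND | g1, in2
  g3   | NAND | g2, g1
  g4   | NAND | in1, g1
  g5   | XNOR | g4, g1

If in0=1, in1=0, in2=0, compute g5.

0

g1 = 0 XOR 0 = 0
g4 = 0 NAND 0 = 1
g5 = 1 XNOR 0 = 0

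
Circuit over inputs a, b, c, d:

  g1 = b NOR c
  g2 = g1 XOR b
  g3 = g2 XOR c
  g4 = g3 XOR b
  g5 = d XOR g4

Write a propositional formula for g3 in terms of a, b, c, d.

g1 = b NOR c
g2 = g1 XOR b = (b NOR c) XOR b
g3 = g2 XOR c = ((b NOR c) XOR b) XOR c

((b NOR c) XOR b) XOR c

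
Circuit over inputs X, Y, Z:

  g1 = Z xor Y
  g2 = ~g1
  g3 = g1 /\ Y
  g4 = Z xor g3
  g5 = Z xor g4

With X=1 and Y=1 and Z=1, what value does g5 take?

g1 = 1 xor 1 = 0
g3 = 0 /\ 1 = 0
g4 = 1 xor 0 = 1
g5 = 1 xor 1 = 0

0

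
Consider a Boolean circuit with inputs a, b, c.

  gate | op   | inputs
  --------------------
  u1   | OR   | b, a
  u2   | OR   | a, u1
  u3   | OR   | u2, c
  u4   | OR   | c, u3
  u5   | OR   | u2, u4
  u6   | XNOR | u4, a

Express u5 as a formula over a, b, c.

u1 = b OR a
u2 = a OR u1 = a OR (b OR a)
u3 = u2 OR c = (a OR (b OR a)) OR c
u4 = c OR u3 = c OR ((a OR (b OR a)) OR c)
u5 = u2 OR u4 = (a OR (b OR a)) OR (c OR ((a OR (b OR a)) OR c))

(a OR (b OR a)) OR (c OR ((a OR (b OR a)) OR c))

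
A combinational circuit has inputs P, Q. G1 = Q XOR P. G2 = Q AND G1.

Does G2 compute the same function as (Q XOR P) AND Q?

G1 = Q XOR P
G2 = Q AND G1 = Q AND (Q XOR P)
At P=0, Q=0: circuit gives 0, formula gives 0.
At P=0, Q=1: circuit gives 1, formula gives 1.
Agrees on all 4 inputs.

Yes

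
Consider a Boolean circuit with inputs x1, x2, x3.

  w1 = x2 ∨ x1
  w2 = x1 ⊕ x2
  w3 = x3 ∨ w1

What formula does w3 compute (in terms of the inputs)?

x3 ∨ (x2 ∨ x1)

w1 = x2 ∨ x1
w3 = x3 ∨ w1 = x3 ∨ (x2 ∨ x1)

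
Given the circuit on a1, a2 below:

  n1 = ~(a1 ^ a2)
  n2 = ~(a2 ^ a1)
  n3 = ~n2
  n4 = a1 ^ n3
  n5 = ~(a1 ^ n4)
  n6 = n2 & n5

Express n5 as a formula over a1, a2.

~(a1 ^ (a1 ^ ~(~(a2 ^ a1))))

n2 = ~(a2 ^ a1)
n3 = ~n2 = ~(~(a2 ^ a1))
n4 = a1 ^ n3 = a1 ^ ~(~(a2 ^ a1))
n5 = ~(a1 ^ n4) = ~(a1 ^ (a1 ^ ~(~(a2 ^ a1))))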